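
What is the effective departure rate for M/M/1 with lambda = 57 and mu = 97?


For a stable queue (lambda < mu), throughput = lambda = 57 per hour

57 per hour


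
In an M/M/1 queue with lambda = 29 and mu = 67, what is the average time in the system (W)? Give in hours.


W = 1/(mu - lambda) = 1/(67 - 29) = 0.0263 hours

0.0263 hours


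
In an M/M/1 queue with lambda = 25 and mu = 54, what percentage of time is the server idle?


Idle fraction = (1 - rho) * 100 = (1 - 25/54) * 100 = 53.7%

53.7%


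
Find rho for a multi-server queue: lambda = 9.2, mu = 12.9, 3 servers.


rho = lambda / (c * mu) = 9.2 / (3 * 12.9) = 0.2377

0.2377


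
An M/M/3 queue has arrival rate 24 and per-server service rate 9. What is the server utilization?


rho = lambda/(c*mu) = 24/(3*9) = 0.8889

0.8889


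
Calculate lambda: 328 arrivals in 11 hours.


lambda = total arrivals / time = 328 / 11 = 29.82 per hour

29.82 per hour


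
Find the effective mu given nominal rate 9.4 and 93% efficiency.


Effective rate = mu * efficiency = 9.4 * 0.93 = 8.74 per hour

8.74 per hour


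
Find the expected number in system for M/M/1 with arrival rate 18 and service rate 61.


rho = 18/61; L = rho/(1-rho) = 0.42

0.42


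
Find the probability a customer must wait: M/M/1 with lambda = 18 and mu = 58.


P(wait) = rho = lambda/mu = 18/58 = 0.3103

0.3103


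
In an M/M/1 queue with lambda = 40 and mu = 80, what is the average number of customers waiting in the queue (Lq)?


rho = 40/80; Lq = rho^2/(1-rho) = 0.5

0.5


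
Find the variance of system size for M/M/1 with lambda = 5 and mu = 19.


rho = 5/19; Var(N) = rho/(1-rho)^2 = 0.48

0.48


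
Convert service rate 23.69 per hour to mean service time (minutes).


Mean service time = 60/mu = 60/23.69 = 2.53 minutes

2.53 minutes


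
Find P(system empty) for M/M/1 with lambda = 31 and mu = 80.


P0 = 1 - rho = 1 - 31/80 = 0.6125

0.6125


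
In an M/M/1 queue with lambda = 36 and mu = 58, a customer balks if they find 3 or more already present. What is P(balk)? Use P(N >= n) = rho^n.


P(N >= 3) = rho^3 = (36/58)^3 = 0.2391

0.2391


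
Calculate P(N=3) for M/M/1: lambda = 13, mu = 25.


rho = 13/25; P(n) = (1-rho)*rho^n = (1-13/25)*(13/25)^3 = 0.0675

0.0675


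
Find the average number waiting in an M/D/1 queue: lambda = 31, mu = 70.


M/D/1: Lq = rho^2 / (2*(1-rho)) where rho = 31/70; Lq = 0.18

0.18


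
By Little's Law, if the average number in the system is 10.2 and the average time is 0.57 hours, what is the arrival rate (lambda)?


lambda = L / W = 10.2 / 0.57 = 17.89 per hour

17.89 per hour


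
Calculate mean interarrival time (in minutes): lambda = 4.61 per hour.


Mean interarrival time = 60/lambda = 60/4.61 = 13.02 minutes

13.02 minutes


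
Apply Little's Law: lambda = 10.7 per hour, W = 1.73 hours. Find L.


L = lambda * W = 10.7 * 1.73 = 18.51

18.51


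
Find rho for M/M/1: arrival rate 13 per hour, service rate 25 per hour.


rho = lambda/mu = 13/25 = 0.52

0.52


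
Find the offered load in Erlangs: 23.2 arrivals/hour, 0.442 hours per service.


Offered load a = lambda * E[S] = 23.2 * 0.442 = 10.25 Erlangs

10.25 Erlangs


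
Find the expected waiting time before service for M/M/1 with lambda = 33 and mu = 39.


rho = 33/39; Wq = rho/(mu - lambda) = 0.141 hours

0.141 hours


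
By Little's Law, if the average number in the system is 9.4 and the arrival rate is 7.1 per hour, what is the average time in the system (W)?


W = L / lambda = 9.4 / 7.1 = 1.3239 hours

1.3239 hours


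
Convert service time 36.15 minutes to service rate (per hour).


mu = 60 / avg_service_time = 60 / 36.15 = 1.66 per hour

1.66 per hour


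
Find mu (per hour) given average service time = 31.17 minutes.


mu = 60 / avg_service_time = 60 / 31.17 = 1.92 per hour

1.92 per hour


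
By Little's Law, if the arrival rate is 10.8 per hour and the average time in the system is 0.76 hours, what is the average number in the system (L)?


L = lambda * W = 10.8 * 0.76 = 8.21

8.21


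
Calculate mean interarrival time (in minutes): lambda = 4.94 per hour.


Mean interarrival time = 60/lambda = 60/4.94 = 12.15 minutes

12.15 minutes


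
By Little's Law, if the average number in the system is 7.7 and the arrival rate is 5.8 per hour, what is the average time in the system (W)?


W = L / lambda = 7.7 / 5.8 = 1.3276 hours

1.3276 hours


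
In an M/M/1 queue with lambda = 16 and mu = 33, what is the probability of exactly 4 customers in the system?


rho = 16/33; P(n) = (1-rho)*rho^n = (1-16/33)*(16/33)^4 = 0.0285

0.0285


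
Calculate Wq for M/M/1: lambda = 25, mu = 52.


rho = 25/52; Wq = rho/(mu - lambda) = 0.0178 hours

0.0178 hours


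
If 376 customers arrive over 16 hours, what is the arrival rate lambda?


lambda = total arrivals / time = 376 / 16 = 23.5 per hour

23.5 per hour


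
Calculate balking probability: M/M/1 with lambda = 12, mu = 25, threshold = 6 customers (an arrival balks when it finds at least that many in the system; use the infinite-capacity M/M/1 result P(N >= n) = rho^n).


P(N >= 6) = rho^6 = (12/25)^6 = 0.0122

0.0122


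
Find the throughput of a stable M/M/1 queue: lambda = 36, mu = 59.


For a stable queue (lambda < mu), throughput = lambda = 36 per hour

36 per hour


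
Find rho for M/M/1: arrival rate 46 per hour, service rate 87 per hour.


rho = lambda/mu = 46/87 = 0.5287

0.5287


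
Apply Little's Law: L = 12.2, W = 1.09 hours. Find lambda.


lambda = L / W = 12.2 / 1.09 = 11.19 per hour

11.19 per hour


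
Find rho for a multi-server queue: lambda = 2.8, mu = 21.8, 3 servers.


rho = lambda / (c * mu) = 2.8 / (3 * 21.8) = 0.0428

0.0428


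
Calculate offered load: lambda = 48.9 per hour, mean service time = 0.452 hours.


Offered load a = lambda * E[S] = 48.9 * 0.452 = 22.1 Erlangs

22.1 Erlangs


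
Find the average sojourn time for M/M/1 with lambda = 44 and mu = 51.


W = 1/(mu - lambda) = 1/(51 - 44) = 0.1429 hours

0.1429 hours


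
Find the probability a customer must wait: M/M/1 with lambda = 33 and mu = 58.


P(wait) = rho = lambda/mu = 33/58 = 0.569

0.569


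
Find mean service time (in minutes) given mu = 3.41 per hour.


Mean service time = 60/mu = 60/3.41 = 17.6 minutes

17.6 minutes


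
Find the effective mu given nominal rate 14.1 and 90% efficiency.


Effective rate = mu * efficiency = 14.1 * 0.9 = 12.69 per hour

12.69 per hour


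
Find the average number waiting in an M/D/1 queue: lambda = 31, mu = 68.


M/D/1: Lq = rho^2 / (2*(1-rho)) where rho = 31/68; Lq = 0.19

0.19


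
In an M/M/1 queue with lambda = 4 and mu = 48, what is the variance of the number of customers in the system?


rho = 4/48; Var(N) = rho/(1-rho)^2 = 0.1

0.1


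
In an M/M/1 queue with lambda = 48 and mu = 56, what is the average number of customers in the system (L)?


rho = 48/56; L = rho/(1-rho) = 6.0

6.0


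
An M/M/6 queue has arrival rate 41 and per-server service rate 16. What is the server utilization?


rho = lambda/(c*mu) = 41/(6*16) = 0.4271

0.4271


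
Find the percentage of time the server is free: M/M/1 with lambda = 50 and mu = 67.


Idle fraction = (1 - rho) * 100 = (1 - 50/67) * 100 = 25.4%

25.4%


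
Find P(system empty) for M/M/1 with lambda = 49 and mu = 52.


P0 = 1 - rho = 1 - 49/52 = 0.0577

0.0577


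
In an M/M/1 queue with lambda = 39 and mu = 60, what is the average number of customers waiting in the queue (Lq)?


rho = 39/60; Lq = rho^2/(1-rho) = 1.21

1.21


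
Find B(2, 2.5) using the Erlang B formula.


B(N,A) = (A^N/N!) / sum(A^k/k!, k=0..N) with N=2, A=2.5 = 0.4717

0.4717


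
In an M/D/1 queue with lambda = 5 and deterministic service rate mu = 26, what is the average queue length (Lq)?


M/D/1: Lq = rho^2 / (2*(1-rho)) where rho = 5/26; Lq = 0.02

0.02


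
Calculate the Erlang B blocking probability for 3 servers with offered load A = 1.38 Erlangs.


B(N,A) = (A^N/N!) / sum(A^k/k!, k=0..N) with N=3, A=1.38 = 0.1162

0.1162


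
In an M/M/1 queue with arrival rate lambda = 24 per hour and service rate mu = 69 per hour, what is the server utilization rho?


rho = lambda/mu = 24/69 = 0.3478

0.3478


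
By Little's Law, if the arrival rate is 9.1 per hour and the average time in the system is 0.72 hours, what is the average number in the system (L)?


L = lambda * W = 9.1 * 0.72 = 6.55

6.55


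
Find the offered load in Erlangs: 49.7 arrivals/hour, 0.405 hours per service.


Offered load a = lambda * E[S] = 49.7 * 0.405 = 20.13 Erlangs

20.13 Erlangs


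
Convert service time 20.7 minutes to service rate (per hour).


mu = 60 / avg_service_time = 60 / 20.7 = 2.9 per hour

2.9 per hour


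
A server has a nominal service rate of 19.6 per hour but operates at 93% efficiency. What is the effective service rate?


Effective rate = mu * efficiency = 19.6 * 0.93 = 18.23 per hour

18.23 per hour


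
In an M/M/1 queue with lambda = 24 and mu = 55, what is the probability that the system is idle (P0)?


P0 = 1 - rho = 1 - 24/55 = 0.5636

0.5636


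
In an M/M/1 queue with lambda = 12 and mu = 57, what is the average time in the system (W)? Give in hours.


W = 1/(mu - lambda) = 1/(57 - 12) = 0.0222 hours

0.0222 hours


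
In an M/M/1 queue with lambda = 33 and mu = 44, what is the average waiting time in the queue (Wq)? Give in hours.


rho = 33/44; Wq = rho/(mu - lambda) = 0.0682 hours

0.0682 hours


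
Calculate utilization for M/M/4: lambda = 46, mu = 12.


rho = lambda/(c*mu) = 46/(4*12) = 0.9583

0.9583


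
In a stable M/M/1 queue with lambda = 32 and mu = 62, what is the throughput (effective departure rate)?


For a stable queue (lambda < mu), throughput = lambda = 32 per hour

32 per hour


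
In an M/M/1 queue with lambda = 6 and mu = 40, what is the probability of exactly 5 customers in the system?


rho = 6/40; P(n) = (1-rho)*rho^n = (1-6/40)*(6/40)^5 = 0.0001

0.0001


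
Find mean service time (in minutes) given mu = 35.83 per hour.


Mean service time = 60/mu = 60/35.83 = 1.67 minutes

1.67 minutes


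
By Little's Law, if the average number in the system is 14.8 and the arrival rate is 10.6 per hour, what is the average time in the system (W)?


W = L / lambda = 14.8 / 10.6 = 1.3962 hours

1.3962 hours


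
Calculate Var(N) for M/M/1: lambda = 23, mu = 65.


rho = 23/65; Var(N) = rho/(1-rho)^2 = 0.85

0.85


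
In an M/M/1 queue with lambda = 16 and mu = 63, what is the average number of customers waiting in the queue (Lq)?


rho = 16/63; Lq = rho^2/(1-rho) = 0.09

0.09


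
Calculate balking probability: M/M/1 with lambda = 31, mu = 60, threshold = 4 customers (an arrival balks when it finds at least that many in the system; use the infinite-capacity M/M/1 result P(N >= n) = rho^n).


P(N >= 4) = rho^4 = (31/60)^4 = 0.0713

0.0713


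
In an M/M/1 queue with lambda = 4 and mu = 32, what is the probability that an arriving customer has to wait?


P(wait) = rho = lambda/mu = 4/32 = 0.125

0.125


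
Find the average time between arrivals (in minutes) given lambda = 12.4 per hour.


Mean interarrival time = 60/lambda = 60/12.4 = 4.84 minutes

4.84 minutes


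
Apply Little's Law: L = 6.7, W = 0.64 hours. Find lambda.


lambda = L / W = 6.7 / 0.64 = 10.47 per hour

10.47 per hour


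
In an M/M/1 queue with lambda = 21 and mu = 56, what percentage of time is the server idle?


Idle fraction = (1 - rho) * 100 = (1 - 21/56) * 100 = 62.5%

62.5%


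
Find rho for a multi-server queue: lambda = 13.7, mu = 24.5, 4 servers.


rho = lambda / (c * mu) = 13.7 / (4 * 24.5) = 0.1398

0.1398


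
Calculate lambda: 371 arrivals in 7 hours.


lambda = total arrivals / time = 371 / 7 = 53.0 per hour

53.0 per hour


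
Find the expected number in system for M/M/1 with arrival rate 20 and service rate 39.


rho = 20/39; L = rho/(1-rho) = 1.05

1.05


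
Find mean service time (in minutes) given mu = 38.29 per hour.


Mean service time = 60/mu = 60/38.29 = 1.57 minutes

1.57 minutes


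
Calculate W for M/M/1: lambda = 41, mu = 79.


W = 1/(mu - lambda) = 1/(79 - 41) = 0.0263 hours

0.0263 hours


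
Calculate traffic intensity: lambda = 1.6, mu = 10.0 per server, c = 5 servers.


rho = lambda / (c * mu) = 1.6 / (5 * 10.0) = 0.032

0.032


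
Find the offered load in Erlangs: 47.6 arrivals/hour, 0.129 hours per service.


Offered load a = lambda * E[S] = 47.6 * 0.129 = 6.14 Erlangs

6.14 Erlangs


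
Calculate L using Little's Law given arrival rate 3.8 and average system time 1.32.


L = lambda * W = 3.8 * 1.32 = 5.02

5.02


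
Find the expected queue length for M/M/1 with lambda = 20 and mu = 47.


rho = 20/47; Lq = rho^2/(1-rho) = 0.32

0.32


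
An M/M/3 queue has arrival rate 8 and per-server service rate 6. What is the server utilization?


rho = lambda/(c*mu) = 8/(3*6) = 0.4444

0.4444


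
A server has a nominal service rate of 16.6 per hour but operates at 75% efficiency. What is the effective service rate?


Effective rate = mu * efficiency = 16.6 * 0.75 = 12.45 per hour

12.45 per hour


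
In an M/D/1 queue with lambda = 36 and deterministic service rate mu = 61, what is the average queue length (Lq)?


M/D/1: Lq = rho^2 / (2*(1-rho)) where rho = 36/61; Lq = 0.42

0.42


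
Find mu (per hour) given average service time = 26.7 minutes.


mu = 60 / avg_service_time = 60 / 26.7 = 2.25 per hour

2.25 per hour


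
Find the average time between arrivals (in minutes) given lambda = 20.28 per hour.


Mean interarrival time = 60/lambda = 60/20.28 = 2.96 minutes

2.96 minutes


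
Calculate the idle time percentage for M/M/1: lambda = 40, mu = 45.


Idle fraction = (1 - rho) * 100 = (1 - 40/45) * 100 = 11.1%

11.1%


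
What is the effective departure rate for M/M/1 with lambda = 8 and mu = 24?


For a stable queue (lambda < mu), throughput = lambda = 8 per hour

8 per hour


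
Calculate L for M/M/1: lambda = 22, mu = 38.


rho = 22/38; L = rho/(1-rho) = 1.38

1.38


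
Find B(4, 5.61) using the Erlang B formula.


B(N,A) = (A^N/N!) / sum(A^k/k!, k=0..N) with N=4, A=5.61 = 0.4436

0.4436


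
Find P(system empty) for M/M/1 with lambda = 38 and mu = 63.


P0 = 1 - rho = 1 - 38/63 = 0.3968

0.3968


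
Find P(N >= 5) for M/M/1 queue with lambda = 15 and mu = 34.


P(N >= 5) = rho^5 = (15/34)^5 = 0.0167

0.0167


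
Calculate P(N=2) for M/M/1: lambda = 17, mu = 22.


rho = 17/22; P(n) = (1-rho)*rho^n = (1-17/22)*(17/22)^2 = 0.1357

0.1357


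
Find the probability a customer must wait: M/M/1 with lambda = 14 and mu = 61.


P(wait) = rho = lambda/mu = 14/61 = 0.2295

0.2295


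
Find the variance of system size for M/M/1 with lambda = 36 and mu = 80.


rho = 36/80; Var(N) = rho/(1-rho)^2 = 1.49

1.49


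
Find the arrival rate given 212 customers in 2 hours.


lambda = total arrivals / time = 212 / 2 = 106.0 per hour

106.0 per hour


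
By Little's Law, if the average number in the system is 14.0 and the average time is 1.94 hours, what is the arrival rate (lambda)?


lambda = L / W = 14.0 / 1.94 = 7.22 per hour

7.22 per hour


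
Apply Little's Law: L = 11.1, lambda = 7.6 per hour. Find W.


W = L / lambda = 11.1 / 7.6 = 1.4605 hours

1.4605 hours


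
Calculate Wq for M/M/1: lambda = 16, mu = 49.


rho = 16/49; Wq = rho/(mu - lambda) = 0.0099 hours

0.0099 hours


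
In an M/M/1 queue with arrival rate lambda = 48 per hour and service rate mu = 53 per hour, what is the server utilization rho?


rho = lambda/mu = 48/53 = 0.9057

0.9057


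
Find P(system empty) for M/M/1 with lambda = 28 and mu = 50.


P0 = 1 - rho = 1 - 28/50 = 0.44

0.44


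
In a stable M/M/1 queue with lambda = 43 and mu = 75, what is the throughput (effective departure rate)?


For a stable queue (lambda < mu), throughput = lambda = 43 per hour

43 per hour


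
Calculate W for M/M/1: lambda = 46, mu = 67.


W = 1/(mu - lambda) = 1/(67 - 46) = 0.0476 hours

0.0476 hours


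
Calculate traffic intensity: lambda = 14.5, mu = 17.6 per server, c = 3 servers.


rho = lambda / (c * mu) = 14.5 / (3 * 17.6) = 0.2746

0.2746


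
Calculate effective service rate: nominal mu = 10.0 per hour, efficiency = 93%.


Effective rate = mu * efficiency = 10.0 * 0.93 = 9.3 per hour

9.3 per hour


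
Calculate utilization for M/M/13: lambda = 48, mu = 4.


rho = lambda/(c*mu) = 48/(13*4) = 0.9231

0.9231


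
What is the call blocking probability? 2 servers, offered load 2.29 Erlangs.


B(N,A) = (A^N/N!) / sum(A^k/k!, k=0..N) with N=2, A=2.29 = 0.4435

0.4435


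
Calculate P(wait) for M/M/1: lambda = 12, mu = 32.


P(wait) = rho = lambda/mu = 12/32 = 0.375

0.375


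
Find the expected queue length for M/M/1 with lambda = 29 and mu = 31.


rho = 29/31; Lq = rho^2/(1-rho) = 13.56

13.56


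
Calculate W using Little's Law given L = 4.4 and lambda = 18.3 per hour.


W = L / lambda = 4.4 / 18.3 = 0.2404 hours

0.2404 hours


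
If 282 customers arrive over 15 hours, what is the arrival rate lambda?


lambda = total arrivals / time = 282 / 15 = 18.8 per hour

18.8 per hour


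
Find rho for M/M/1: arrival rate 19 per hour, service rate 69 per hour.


rho = lambda/mu = 19/69 = 0.2754

0.2754


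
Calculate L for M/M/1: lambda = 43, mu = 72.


rho = 43/72; L = rho/(1-rho) = 1.48

1.48


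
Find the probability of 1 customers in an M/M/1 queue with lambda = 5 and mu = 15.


rho = 5/15; P(n) = (1-rho)*rho^n = (1-5/15)*(5/15)^1 = 0.2222

0.2222


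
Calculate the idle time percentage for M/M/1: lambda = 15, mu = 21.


Idle fraction = (1 - rho) * 100 = (1 - 15/21) * 100 = 28.6%

28.6%


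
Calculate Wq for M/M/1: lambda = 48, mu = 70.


rho = 48/70; Wq = rho/(mu - lambda) = 0.0312 hours

0.0312 hours


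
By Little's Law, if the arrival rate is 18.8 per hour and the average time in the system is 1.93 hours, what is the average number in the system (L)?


L = lambda * W = 18.8 * 1.93 = 36.28

36.28


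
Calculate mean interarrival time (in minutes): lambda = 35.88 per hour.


Mean interarrival time = 60/lambda = 60/35.88 = 1.67 minutes

1.67 minutes


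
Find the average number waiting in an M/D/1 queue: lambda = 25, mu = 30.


M/D/1: Lq = rho^2 / (2*(1-rho)) where rho = 25/30; Lq = 2.08

2.08


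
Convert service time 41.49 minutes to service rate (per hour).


mu = 60 / avg_service_time = 60 / 41.49 = 1.45 per hour

1.45 per hour


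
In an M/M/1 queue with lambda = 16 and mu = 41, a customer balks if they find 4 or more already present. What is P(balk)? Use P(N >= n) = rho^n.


P(N >= 4) = rho^4 = (16/41)^4 = 0.0232

0.0232


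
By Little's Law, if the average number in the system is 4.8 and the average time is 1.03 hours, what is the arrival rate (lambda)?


lambda = L / W = 4.8 / 1.03 = 4.66 per hour

4.66 per hour


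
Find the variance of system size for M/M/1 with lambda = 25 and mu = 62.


rho = 25/62; Var(N) = rho/(1-rho)^2 = 1.13

1.13


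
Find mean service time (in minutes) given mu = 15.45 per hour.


Mean service time = 60/mu = 60/15.45 = 3.88 minutes

3.88 minutes


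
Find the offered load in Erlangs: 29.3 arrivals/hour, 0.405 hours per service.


Offered load a = lambda * E[S] = 29.3 * 0.405 = 11.87 Erlangs

11.87 Erlangs


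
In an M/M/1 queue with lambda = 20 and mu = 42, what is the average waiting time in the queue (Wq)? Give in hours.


rho = 20/42; Wq = rho/(mu - lambda) = 0.0216 hours

0.0216 hours


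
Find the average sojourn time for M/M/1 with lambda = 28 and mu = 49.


W = 1/(mu - lambda) = 1/(49 - 28) = 0.0476 hours

0.0476 hours


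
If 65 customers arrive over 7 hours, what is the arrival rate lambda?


lambda = total arrivals / time = 65 / 7 = 9.29 per hour

9.29 per hour


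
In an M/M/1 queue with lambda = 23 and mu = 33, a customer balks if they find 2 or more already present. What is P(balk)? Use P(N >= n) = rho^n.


P(N >= 2) = rho^2 = (23/33)^2 = 0.4858

0.4858


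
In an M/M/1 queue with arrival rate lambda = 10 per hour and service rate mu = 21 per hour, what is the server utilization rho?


rho = lambda/mu = 10/21 = 0.4762

0.4762


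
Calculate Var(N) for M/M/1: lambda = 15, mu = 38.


rho = 15/38; Var(N) = rho/(1-rho)^2 = 1.08

1.08


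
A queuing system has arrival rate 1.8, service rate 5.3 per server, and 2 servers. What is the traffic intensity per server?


rho = lambda / (c * mu) = 1.8 / (2 * 5.3) = 0.1698

0.1698


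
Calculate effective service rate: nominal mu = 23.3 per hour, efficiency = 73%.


Effective rate = mu * efficiency = 23.3 * 0.73 = 17.01 per hour

17.01 per hour


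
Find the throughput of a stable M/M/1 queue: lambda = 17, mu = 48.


For a stable queue (lambda < mu), throughput = lambda = 17 per hour

17 per hour


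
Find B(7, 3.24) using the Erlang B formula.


B(N,A) = (A^N/N!) / sum(A^k/k!, k=0..N) with N=7, A=3.24 = 0.0297

0.0297


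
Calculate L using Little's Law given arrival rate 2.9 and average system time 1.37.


L = lambda * W = 2.9 * 1.37 = 3.97

3.97


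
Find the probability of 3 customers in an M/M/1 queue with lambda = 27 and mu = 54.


rho = 27/54; P(n) = (1-rho)*rho^n = (1-27/54)*(27/54)^3 = 0.0625

0.0625


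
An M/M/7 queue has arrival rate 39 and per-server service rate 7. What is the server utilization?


rho = lambda/(c*mu) = 39/(7*7) = 0.7959

0.7959


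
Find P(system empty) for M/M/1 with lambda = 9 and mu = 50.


P0 = 1 - rho = 1 - 9/50 = 0.82

0.82


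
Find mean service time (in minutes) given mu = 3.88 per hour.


Mean service time = 60/mu = 60/3.88 = 15.46 minutes

15.46 minutes


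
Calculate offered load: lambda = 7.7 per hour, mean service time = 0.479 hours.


Offered load a = lambda * E[S] = 7.7 * 0.479 = 3.69 Erlangs

3.69 Erlangs


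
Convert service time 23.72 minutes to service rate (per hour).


mu = 60 / avg_service_time = 60 / 23.72 = 2.53 per hour

2.53 per hour


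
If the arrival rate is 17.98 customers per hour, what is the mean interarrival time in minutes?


Mean interarrival time = 60/lambda = 60/17.98 = 3.34 minutes

3.34 minutes


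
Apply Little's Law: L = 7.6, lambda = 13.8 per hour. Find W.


W = L / lambda = 7.6 / 13.8 = 0.5507 hours

0.5507 hours


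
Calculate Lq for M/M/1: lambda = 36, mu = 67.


rho = 36/67; Lq = rho^2/(1-rho) = 0.62

0.62


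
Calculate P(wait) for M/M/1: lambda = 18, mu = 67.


P(wait) = rho = lambda/mu = 18/67 = 0.2687

0.2687


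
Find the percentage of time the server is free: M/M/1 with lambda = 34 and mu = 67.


Idle fraction = (1 - rho) * 100 = (1 - 34/67) * 100 = 49.3%

49.3%


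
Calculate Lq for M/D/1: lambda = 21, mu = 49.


M/D/1: Lq = rho^2 / (2*(1-rho)) where rho = 21/49; Lq = 0.16

0.16


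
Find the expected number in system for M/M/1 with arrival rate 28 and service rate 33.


rho = 28/33; L = rho/(1-rho) = 5.6

5.6


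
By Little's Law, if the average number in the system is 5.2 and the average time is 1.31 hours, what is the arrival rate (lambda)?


lambda = L / W = 5.2 / 1.31 = 3.97 per hour

3.97 per hour


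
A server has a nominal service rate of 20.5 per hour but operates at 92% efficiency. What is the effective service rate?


Effective rate = mu * efficiency = 20.5 * 0.92 = 18.86 per hour

18.86 per hour


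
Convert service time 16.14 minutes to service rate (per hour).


mu = 60 / avg_service_time = 60 / 16.14 = 3.72 per hour

3.72 per hour


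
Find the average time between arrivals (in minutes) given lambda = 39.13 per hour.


Mean interarrival time = 60/lambda = 60/39.13 = 1.53 minutes

1.53 minutes


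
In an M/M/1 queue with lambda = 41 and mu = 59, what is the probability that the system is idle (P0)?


P0 = 1 - rho = 1 - 41/59 = 0.3051

0.3051


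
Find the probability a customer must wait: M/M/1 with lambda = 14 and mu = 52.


P(wait) = rho = lambda/mu = 14/52 = 0.2692

0.2692


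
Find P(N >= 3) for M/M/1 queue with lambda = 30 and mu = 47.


P(N >= 3) = rho^3 = (30/47)^3 = 0.2601

0.2601


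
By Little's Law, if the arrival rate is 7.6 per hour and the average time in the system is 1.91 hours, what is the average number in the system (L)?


L = lambda * W = 7.6 * 1.91 = 14.52

14.52


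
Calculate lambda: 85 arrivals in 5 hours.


lambda = total arrivals / time = 85 / 5 = 17.0 per hour

17.0 per hour


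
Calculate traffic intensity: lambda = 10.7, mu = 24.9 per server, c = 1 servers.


rho = lambda / (c * mu) = 10.7 / (1 * 24.9) = 0.4297

0.4297


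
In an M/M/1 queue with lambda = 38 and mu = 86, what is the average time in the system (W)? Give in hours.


W = 1/(mu - lambda) = 1/(86 - 38) = 0.0208 hours

0.0208 hours


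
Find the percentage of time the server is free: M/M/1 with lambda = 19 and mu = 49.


Idle fraction = (1 - rho) * 100 = (1 - 19/49) * 100 = 61.2%

61.2%


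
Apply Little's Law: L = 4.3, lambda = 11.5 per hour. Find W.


W = L / lambda = 4.3 / 11.5 = 0.3739 hours

0.3739 hours


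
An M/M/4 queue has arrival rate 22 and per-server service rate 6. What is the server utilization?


rho = lambda/(c*mu) = 22/(4*6) = 0.9167

0.9167


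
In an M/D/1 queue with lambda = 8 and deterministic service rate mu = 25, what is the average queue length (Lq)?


M/D/1: Lq = rho^2 / (2*(1-rho)) where rho = 8/25; Lq = 0.08

0.08


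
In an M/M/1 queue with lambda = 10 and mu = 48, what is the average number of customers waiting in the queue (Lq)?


rho = 10/48; Lq = rho^2/(1-rho) = 0.05

0.05


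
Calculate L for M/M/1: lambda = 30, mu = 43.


rho = 30/43; L = rho/(1-rho) = 2.31

2.31


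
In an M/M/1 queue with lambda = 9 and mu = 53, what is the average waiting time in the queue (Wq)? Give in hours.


rho = 9/53; Wq = rho/(mu - lambda) = 0.0039 hours

0.0039 hours


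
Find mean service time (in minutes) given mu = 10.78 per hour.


Mean service time = 60/mu = 60/10.78 = 5.57 minutes

5.57 minutes


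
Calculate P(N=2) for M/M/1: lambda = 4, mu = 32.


rho = 4/32; P(n) = (1-rho)*rho^n = (1-4/32)*(4/32)^2 = 0.0137

0.0137


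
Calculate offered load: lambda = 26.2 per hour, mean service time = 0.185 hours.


Offered load a = lambda * E[S] = 26.2 * 0.185 = 4.85 Erlangs

4.85 Erlangs


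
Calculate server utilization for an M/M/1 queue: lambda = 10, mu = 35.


rho = lambda/mu = 10/35 = 0.2857

0.2857


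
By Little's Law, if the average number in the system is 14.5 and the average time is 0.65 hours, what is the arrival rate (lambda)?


lambda = L / W = 14.5 / 0.65 = 22.31 per hour

22.31 per hour


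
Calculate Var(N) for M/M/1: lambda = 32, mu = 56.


rho = 32/56; Var(N) = rho/(1-rho)^2 = 3.11

3.11


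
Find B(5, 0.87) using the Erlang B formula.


B(N,A) = (A^N/N!) / sum(A^k/k!, k=0..N) with N=5, A=0.87 = 0.0017

0.0017


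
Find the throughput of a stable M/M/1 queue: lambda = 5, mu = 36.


For a stable queue (lambda < mu), throughput = lambda = 5 per hour

5 per hour


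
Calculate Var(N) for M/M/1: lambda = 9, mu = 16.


rho = 9/16; Var(N) = rho/(1-rho)^2 = 2.94

2.94


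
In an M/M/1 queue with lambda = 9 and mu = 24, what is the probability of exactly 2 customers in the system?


rho = 9/24; P(n) = (1-rho)*rho^n = (1-9/24)*(9/24)^2 = 0.0879

0.0879


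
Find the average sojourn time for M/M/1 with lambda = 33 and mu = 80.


W = 1/(mu - lambda) = 1/(80 - 33) = 0.0213 hours

0.0213 hours


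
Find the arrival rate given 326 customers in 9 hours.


lambda = total arrivals / time = 326 / 9 = 36.22 per hour

36.22 per hour


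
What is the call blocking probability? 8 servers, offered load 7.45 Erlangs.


B(N,A) = (A^N/N!) / sum(A^k/k!, k=0..N) with N=8, A=7.45 = 0.2046

0.2046


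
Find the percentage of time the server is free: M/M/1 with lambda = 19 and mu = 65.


Idle fraction = (1 - rho) * 100 = (1 - 19/65) * 100 = 70.8%

70.8%


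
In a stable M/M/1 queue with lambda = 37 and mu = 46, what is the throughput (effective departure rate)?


For a stable queue (lambda < mu), throughput = lambda = 37 per hour

37 per hour


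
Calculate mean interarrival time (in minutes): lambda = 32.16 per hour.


Mean interarrival time = 60/lambda = 60/32.16 = 1.87 minutes

1.87 minutes


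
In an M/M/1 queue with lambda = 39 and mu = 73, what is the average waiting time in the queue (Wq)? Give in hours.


rho = 39/73; Wq = rho/(mu - lambda) = 0.0157 hours

0.0157 hours


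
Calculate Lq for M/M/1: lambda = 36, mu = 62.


rho = 36/62; Lq = rho^2/(1-rho) = 0.8

0.8


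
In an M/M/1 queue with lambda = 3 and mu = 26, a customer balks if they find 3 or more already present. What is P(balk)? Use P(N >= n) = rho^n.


P(N >= 3) = rho^3 = (3/26)^3 = 0.0015

0.0015


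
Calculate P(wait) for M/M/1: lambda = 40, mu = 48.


P(wait) = rho = lambda/mu = 40/48 = 0.8333

0.8333


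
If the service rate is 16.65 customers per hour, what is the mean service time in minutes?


Mean service time = 60/mu = 60/16.65 = 3.6 minutes

3.6 minutes


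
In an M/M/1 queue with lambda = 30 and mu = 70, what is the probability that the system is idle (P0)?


P0 = 1 - rho = 1 - 30/70 = 0.5714

0.5714


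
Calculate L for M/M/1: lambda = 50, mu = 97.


rho = 50/97; L = rho/(1-rho) = 1.06

1.06


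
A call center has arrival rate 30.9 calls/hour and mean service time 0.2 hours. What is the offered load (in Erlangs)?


Offered load a = lambda * E[S] = 30.9 * 0.2 = 6.18 Erlangs

6.18 Erlangs


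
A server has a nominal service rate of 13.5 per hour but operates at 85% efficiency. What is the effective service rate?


Effective rate = mu * efficiency = 13.5 * 0.85 = 11.48 per hour

11.48 per hour


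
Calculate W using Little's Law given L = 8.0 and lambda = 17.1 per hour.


W = L / lambda = 8.0 / 17.1 = 0.4678 hours

0.4678 hours


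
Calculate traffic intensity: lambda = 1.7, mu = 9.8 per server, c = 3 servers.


rho = lambda / (c * mu) = 1.7 / (3 * 9.8) = 0.0578

0.0578


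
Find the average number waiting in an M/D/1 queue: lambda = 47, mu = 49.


M/D/1: Lq = rho^2 / (2*(1-rho)) where rho = 47/49; Lq = 11.27

11.27


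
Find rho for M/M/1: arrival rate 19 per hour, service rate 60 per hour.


rho = lambda/mu = 19/60 = 0.3167

0.3167


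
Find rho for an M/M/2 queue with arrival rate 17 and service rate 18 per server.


rho = lambda/(c*mu) = 17/(2*18) = 0.4722

0.4722


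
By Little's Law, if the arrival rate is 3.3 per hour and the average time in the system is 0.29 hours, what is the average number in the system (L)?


L = lambda * W = 3.3 * 0.29 = 0.96

0.96


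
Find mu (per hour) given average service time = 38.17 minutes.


mu = 60 / avg_service_time = 60 / 38.17 = 1.57 per hour

1.57 per hour


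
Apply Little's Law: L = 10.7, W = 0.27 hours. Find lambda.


lambda = L / W = 10.7 / 0.27 = 39.63 per hour

39.63 per hour


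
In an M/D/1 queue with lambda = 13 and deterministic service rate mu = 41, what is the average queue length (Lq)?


M/D/1: Lq = rho^2 / (2*(1-rho)) where rho = 13/41; Lq = 0.07

0.07


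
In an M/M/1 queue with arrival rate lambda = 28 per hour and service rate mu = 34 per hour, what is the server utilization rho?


rho = lambda/mu = 28/34 = 0.8235

0.8235


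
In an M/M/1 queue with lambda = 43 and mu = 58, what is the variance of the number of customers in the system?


rho = 43/58; Var(N) = rho/(1-rho)^2 = 11.08

11.08


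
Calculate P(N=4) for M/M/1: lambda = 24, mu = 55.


rho = 24/55; P(n) = (1-rho)*rho^n = (1-24/55)*(24/55)^4 = 0.0204

0.0204


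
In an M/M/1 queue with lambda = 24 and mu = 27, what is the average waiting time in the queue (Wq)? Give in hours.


rho = 24/27; Wq = rho/(mu - lambda) = 0.2963 hours

0.2963 hours


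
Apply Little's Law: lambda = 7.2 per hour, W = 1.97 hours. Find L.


L = lambda * W = 7.2 * 1.97 = 14.18

14.18


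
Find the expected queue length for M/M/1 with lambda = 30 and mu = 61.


rho = 30/61; Lq = rho^2/(1-rho) = 0.48

0.48


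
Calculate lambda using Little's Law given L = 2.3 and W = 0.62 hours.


lambda = L / W = 2.3 / 0.62 = 3.71 per hour

3.71 per hour


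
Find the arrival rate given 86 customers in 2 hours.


lambda = total arrivals / time = 86 / 2 = 43.0 per hour

43.0 per hour


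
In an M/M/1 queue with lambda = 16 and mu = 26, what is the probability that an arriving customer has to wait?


P(wait) = rho = lambda/mu = 16/26 = 0.6154

0.6154


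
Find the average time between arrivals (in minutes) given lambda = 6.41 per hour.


Mean interarrival time = 60/lambda = 60/6.41 = 9.36 minutes

9.36 minutes


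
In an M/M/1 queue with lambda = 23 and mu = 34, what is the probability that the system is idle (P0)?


P0 = 1 - rho = 1 - 23/34 = 0.3235

0.3235


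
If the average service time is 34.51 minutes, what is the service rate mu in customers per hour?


mu = 60 / avg_service_time = 60 / 34.51 = 1.74 per hour

1.74 per hour


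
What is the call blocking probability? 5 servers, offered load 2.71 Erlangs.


B(N,A) = (A^N/N!) / sum(A^k/k!, k=0..N) with N=5, A=2.71 = 0.086

0.086


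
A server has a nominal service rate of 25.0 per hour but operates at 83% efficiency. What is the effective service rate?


Effective rate = mu * efficiency = 25.0 * 0.83 = 20.75 per hour

20.75 per hour


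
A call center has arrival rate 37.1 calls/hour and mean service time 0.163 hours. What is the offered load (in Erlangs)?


Offered load a = lambda * E[S] = 37.1 * 0.163 = 6.05 Erlangs

6.05 Erlangs


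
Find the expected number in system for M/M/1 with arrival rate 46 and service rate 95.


rho = 46/95; L = rho/(1-rho) = 0.94

0.94


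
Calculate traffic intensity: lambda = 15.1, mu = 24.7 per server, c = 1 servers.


rho = lambda / (c * mu) = 15.1 / (1 * 24.7) = 0.6113

0.6113


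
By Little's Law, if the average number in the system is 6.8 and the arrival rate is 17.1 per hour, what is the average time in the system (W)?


W = L / lambda = 6.8 / 17.1 = 0.3977 hours

0.3977 hours


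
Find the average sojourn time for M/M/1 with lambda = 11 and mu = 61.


W = 1/(mu - lambda) = 1/(61 - 11) = 0.02 hours

0.02 hours


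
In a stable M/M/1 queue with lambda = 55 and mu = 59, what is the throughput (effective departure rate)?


For a stable queue (lambda < mu), throughput = lambda = 55 per hour

55 per hour


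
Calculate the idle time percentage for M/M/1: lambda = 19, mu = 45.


Idle fraction = (1 - rho) * 100 = (1 - 19/45) * 100 = 57.8%

57.8%


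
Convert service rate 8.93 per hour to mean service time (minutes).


Mean service time = 60/mu = 60/8.93 = 6.72 minutes

6.72 minutes


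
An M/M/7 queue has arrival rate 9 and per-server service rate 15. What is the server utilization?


rho = lambda/(c*mu) = 9/(7*15) = 0.0857

0.0857


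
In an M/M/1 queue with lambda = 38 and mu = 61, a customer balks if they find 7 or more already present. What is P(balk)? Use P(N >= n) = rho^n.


P(N >= 7) = rho^7 = (38/61)^7 = 0.0364

0.0364


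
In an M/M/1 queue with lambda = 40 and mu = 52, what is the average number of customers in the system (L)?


rho = 40/52; L = rho/(1-rho) = 3.33

3.33


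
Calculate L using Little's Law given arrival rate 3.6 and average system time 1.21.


L = lambda * W = 3.6 * 1.21 = 4.36

4.36


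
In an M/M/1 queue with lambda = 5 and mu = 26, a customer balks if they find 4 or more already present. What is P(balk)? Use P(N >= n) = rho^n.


P(N >= 4) = rho^4 = (5/26)^4 = 0.0014

0.0014


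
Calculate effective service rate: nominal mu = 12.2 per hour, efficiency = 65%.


Effective rate = mu * efficiency = 12.2 * 0.65 = 7.93 per hour

7.93 per hour


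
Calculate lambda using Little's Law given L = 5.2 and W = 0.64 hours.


lambda = L / W = 5.2 / 0.64 = 8.13 per hour

8.13 per hour


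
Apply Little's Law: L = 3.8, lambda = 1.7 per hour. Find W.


W = L / lambda = 3.8 / 1.7 = 2.2353 hours

2.2353 hours


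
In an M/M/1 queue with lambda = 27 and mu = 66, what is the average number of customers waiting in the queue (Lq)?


rho = 27/66; Lq = rho^2/(1-rho) = 0.28

0.28


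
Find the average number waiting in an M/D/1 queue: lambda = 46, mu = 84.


M/D/1: Lq = rho^2 / (2*(1-rho)) where rho = 46/84; Lq = 0.33

0.33


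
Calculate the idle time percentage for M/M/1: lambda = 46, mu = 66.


Idle fraction = (1 - rho) * 100 = (1 - 46/66) * 100 = 30.3%

30.3%


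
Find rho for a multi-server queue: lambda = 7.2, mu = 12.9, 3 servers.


rho = lambda / (c * mu) = 7.2 / (3 * 12.9) = 0.186

0.186


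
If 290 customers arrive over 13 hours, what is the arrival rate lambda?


lambda = total arrivals / time = 290 / 13 = 22.31 per hour

22.31 per hour


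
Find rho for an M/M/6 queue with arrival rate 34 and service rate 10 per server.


rho = lambda/(c*mu) = 34/(6*10) = 0.5667

0.5667


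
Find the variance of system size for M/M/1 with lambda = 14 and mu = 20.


rho = 14/20; Var(N) = rho/(1-rho)^2 = 7.78

7.78


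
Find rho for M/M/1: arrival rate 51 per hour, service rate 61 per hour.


rho = lambda/mu = 51/61 = 0.8361

0.8361


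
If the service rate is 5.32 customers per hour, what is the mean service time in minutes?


Mean service time = 60/mu = 60/5.32 = 11.28 minutes

11.28 minutes


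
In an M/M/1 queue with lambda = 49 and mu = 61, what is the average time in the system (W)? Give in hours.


W = 1/(mu - lambda) = 1/(61 - 49) = 0.0833 hours

0.0833 hours


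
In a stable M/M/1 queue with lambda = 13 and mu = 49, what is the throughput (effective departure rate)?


For a stable queue (lambda < mu), throughput = lambda = 13 per hour

13 per hour


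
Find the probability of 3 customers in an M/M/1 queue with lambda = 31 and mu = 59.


rho = 31/59; P(n) = (1-rho)*rho^n = (1-31/59)*(31/59)^3 = 0.0688

0.0688


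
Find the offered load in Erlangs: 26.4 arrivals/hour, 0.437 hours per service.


Offered load a = lambda * E[S] = 26.4 * 0.437 = 11.54 Erlangs

11.54 Erlangs


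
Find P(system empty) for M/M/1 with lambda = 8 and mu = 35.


P0 = 1 - rho = 1 - 8/35 = 0.7714

0.7714


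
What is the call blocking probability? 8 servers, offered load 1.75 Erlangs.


B(N,A) = (A^N/N!) / sum(A^k/k!, k=0..N) with N=8, A=1.75 = 0.0004

0.0004


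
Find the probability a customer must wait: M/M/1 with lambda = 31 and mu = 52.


P(wait) = rho = lambda/mu = 31/52 = 0.5962

0.5962


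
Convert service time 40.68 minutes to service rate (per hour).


mu = 60 / avg_service_time = 60 / 40.68 = 1.47 per hour

1.47 per hour


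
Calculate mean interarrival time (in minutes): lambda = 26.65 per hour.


Mean interarrival time = 60/lambda = 60/26.65 = 2.25 minutes

2.25 minutes


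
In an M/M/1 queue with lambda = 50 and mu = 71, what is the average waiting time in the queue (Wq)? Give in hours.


rho = 50/71; Wq = rho/(mu - lambda) = 0.0335 hours

0.0335 hours
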